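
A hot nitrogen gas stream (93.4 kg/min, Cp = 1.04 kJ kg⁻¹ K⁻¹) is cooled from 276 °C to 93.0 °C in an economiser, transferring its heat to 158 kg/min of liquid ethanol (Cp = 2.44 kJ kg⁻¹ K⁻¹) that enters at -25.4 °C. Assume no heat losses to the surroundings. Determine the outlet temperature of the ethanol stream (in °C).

Heat released by hot stream: Q = 93.4 × 1.04 × (276 − 93.0) = 17776 kJ/min
Energy balance on cold side (adiabatic exchanger): Q = ṁ_c·Cp_c·(T_c,out − T_c,in)
T_c,out = -25.4 + 17776/(158 × 2.44) = 20.709 °C

T_c,out = 20.7 °C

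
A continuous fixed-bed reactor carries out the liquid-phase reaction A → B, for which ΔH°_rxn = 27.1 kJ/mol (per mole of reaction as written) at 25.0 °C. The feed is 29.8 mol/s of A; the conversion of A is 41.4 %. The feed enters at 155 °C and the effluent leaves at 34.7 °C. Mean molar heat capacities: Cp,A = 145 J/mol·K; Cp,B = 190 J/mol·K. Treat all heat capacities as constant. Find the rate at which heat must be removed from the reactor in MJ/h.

Q_out = 648 MJ/h

Extent of reaction ξ = 0.414 × 29.8 = 12.337 mol/s
Reaction term: ξ·ΔH°_rxn = 12.337 × 27.1 = 334.34 kJ/s
Sensible, feed 155→25 °C: -561.73 kJ/s
Outlet flows (mol/s): A 17.463, B 12.337
Sensible, products 25→34.7 °C: 47.299 kJ/s
Q = ΔH = -180.09 kJ/s = -180.09 kW
Heat removed = 648.33 MJ/h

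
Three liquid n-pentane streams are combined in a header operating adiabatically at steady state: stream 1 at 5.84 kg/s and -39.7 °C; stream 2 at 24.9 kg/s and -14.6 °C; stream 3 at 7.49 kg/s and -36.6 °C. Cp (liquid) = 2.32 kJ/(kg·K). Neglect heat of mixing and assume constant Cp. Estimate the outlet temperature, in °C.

Adiabatic, steady state ⇒ Σ ṁᵢCp,ᵢ(T_out − Tᵢ) = 0
T_out = Σ ṁᵢCp,ᵢTᵢ / Σ ṁᵢCp,ᵢ
      = -2017.3 / 88.694 = -22.744 °C

T_out = -22.7 °C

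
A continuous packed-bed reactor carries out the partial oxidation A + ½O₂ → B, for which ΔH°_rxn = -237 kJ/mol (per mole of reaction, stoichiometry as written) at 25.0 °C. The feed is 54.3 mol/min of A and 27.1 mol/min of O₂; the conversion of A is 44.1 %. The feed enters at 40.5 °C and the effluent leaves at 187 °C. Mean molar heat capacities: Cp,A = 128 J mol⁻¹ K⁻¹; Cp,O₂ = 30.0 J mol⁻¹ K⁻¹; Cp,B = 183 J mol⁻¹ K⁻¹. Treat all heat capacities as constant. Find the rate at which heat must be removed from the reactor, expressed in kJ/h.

Q_out = 263000 kJ/h

Extent of reaction ξ = 0.441 × 54.3 = 23.946 mol/min
Reaction term: ξ·ΔH°_rxn = 23.946 × -237 = -5675.3 kJ/min
Sensible, feed 40.5→25 °C: -120.33 kJ/min
Outlet flows (mol/min): A 30.354, O₂ 15.127, B 23.946
Sensible, products 25→187 °C: 1412.8 kJ/min
Q = ΔH = -4382.8 kJ/min = -73.046 kW
Heat removed = 262970 kJ/h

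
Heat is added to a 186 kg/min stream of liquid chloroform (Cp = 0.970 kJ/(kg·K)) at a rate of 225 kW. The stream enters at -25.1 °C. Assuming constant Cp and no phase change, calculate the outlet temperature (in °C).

Q = 225 kW = 13500 kJ/min
ΔT = Q/(ṁ·Cp) = 13500/(186×0.970) = 74.825 K
T_out = -25.1 + 74.825 = 49.725 °C

T_out = 49.7 °C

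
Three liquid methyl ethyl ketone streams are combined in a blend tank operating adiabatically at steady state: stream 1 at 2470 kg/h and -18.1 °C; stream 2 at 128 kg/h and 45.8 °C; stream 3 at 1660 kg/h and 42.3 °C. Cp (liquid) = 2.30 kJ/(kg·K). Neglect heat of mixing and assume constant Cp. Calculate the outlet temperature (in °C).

T_out = 7.37 °C

Adiabatic, steady state ⇒ Σ ṁᵢCp,ᵢ(T_out − Tᵢ) = 0
Σ ṁᵢCp,ᵢTᵢ = 2470×2.30×-18.1 + 128×2.30×45.8 + 1660×2.30×42.3 = 72159
Σ ṁᵢCp,ᵢ = 2470×2.30 + 128×2.30 + 1660×2.30 = 9793.4
T_out = 72159 / 9793.4 = 7.3681 °C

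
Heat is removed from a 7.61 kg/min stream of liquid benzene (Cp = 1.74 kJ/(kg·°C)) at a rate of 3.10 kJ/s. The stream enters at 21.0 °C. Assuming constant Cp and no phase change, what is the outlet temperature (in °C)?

Q = 3.10 kJ/s = 186 kJ/min
ΔT = Q/(ṁ·Cp) = 186/(7.61×1.74) = 14.047 K
T_out = 21.0 − 14.047 = 6.9531 °C

T_out = 6.95 °C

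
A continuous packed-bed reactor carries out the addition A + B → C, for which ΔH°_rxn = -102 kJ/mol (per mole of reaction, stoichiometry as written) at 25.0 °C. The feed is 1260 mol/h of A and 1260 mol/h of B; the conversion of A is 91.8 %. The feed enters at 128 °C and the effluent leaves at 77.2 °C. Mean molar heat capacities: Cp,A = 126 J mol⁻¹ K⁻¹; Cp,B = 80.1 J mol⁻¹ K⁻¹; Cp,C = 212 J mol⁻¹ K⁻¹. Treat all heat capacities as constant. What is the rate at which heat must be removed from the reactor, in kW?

Extent of reaction ξ = 0.918 × 1260 = 1156.7 mol/h
Reaction term: ξ·ΔH°_rxn = 1156.7 × -102 = -117980 kJ/h
Sensible, feed 128→25 °C: -26748 kJ/h
Outlet flows (mol/h): A 103.32, B 103.32, C 1156.7
Sensible, products 25→77.2 °C: 13912 kJ/h
Q = ΔH = -130820 kJ/h = -36.338 kW
Heat removed = 36.338 kW

Q_out = 36.3 kW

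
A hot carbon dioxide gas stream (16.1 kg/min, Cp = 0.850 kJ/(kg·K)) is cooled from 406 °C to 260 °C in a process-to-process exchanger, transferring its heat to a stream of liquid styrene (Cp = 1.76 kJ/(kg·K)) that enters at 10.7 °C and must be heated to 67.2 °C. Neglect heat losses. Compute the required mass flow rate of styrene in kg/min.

Heat released by hot stream: Q = 16.1 × 0.850 × (406 − 260) = 1998 kJ/min
Energy balance on cold side (adiabatic exchanger): Q = ṁ_c·Cp_c·(T_c,out − T_c,in)
ṁ_c = 1998 / [1.76 × (67.2 − 10.7)] = 20.093 kg/min

ṁ_c = 20.1 kg/min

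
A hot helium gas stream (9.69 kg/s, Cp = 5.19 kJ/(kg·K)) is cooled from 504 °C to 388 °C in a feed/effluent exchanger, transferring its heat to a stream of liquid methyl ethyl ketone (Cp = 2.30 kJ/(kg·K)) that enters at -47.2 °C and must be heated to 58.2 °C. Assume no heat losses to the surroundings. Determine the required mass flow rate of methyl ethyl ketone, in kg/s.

Heat released by hot stream: Q = 9.69 × 5.19 × (504 − 388) = 5833.8 kJ/s
Energy balance on cold side (adiabatic exchanger): Q = ṁ_c·Cp_c·(T_c,out − T_c,in)
ṁ_c = 5833.8 / [2.30 × (58.2 − -47.2)] = 24.065 kg/s

ṁ_c = 24.1 kg/s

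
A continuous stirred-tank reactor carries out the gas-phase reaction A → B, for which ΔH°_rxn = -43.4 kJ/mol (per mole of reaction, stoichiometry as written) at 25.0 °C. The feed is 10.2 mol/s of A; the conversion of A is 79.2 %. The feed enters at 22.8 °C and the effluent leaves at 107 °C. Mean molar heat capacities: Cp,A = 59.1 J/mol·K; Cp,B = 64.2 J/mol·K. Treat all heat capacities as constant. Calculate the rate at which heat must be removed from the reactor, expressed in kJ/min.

Extent of reaction ξ = 0.792 × 10.2 = 8.0784 mol/s
Reaction term: ξ·ΔH°_rxn = 8.0784 × -43.4 = -350.6 kJ/s
Sensible, feed 22.8→25 °C: 1.3262 kJ/s
Outlet flows (mol/s): A 2.1216, B 8.0784
Sensible, products 25→107 °C: 52.81 kJ/s
Q = ΔH = -296.47 kJ/s = -296.47 kW
Heat removed = 17788 kJ/min

Q_out = 17800 kJ/min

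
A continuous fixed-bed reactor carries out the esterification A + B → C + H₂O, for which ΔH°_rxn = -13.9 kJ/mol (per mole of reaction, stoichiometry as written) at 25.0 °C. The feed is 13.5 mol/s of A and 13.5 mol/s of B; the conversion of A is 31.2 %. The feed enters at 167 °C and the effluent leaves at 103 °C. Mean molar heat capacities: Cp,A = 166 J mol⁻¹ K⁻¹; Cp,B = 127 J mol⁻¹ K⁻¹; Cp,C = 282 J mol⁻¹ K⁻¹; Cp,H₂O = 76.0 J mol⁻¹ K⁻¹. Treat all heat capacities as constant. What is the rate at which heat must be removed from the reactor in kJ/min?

Q_out = 17400 kJ/min

Extent of reaction ξ = 0.312 × 13.5 = 4.212 mol/s
Reaction term: ξ·ΔH°_rxn = 4.212 × -13.9 = -58.547 kJ/s
Sensible, feed 167→25 °C: -561.68 kJ/s
Outlet flows (mol/s): A 9.288, B 9.288, C 4.212, H₂O 4.212
Sensible, products 25→103 °C: 329.88 kJ/s
Q = ΔH = -290.34 kJ/s = -290.34 kW
Heat removed = 17421 kJ/min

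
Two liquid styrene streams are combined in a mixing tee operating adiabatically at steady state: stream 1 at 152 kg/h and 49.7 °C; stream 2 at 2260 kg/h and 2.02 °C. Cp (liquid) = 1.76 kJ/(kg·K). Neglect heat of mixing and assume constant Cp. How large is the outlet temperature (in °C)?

T_out = 5.02 °C

No heat crosses the boundary, so H_out = H_in.
Σ ṁᵢCp,ᵢTᵢ = 152×1.76×49.7 + 2260×1.76×2.02 = 21330
Σ ṁᵢCp,ᵢ = 152×1.76 + 2260×1.76 = 4245.1
T_out = 21330 / 4245.1 = 5.0247 °C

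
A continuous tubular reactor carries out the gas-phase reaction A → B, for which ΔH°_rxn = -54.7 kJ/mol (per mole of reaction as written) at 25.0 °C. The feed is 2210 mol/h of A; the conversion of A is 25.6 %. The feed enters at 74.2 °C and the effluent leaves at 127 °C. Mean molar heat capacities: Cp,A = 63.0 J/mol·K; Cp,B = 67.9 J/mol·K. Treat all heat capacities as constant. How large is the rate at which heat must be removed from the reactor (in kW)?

Q_out = 6.48 kW

Extent of reaction ξ = 0.256 × 2210 = 565.76 mol/h
Reaction term: ξ·ΔH°_rxn = 565.76 × -54.7 = -30947 kJ/h
Sensible, feed 74.2→25 °C: -6850.1 kJ/h
Outlet flows (mol/h): A 1644.2, B 565.76
Sensible, products 25→127 °C: 14484 kJ/h
Q = ΔH = -23313 kJ/h = -6.4758 kW
Heat removed = 6.4758 kW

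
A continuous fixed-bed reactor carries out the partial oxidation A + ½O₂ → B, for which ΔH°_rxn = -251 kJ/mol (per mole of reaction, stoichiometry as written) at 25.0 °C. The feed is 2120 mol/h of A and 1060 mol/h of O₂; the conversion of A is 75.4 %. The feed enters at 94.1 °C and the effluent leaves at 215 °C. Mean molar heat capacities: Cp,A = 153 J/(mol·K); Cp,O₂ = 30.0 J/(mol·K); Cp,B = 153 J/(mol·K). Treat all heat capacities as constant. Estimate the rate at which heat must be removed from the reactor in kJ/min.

Extent of reaction ξ = 0.754 × 2120 = 1598.5 mol/h
Reaction term: ξ·ΔH°_rxn = 1598.5 × -251 = -401220 kJ/h
Sensible, feed 94.1→25 °C: -24611 kJ/h
Outlet flows (mol/h): A 521.52, O₂ 260.76, B 1598.5
Sensible, products 25→215 °C: 63115 kJ/h
Q = ΔH = -362710 kJ/h = -100.75 kW
Heat removed = 6045.2 kJ/min

Q_out = 6050 kJ/min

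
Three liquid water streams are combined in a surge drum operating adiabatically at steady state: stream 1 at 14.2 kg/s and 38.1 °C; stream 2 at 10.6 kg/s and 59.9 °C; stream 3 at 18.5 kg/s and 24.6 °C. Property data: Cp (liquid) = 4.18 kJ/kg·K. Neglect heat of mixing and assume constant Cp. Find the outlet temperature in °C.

No heat crosses the boundary, so H_out = H_in.
Σ ṁᵢCp,ᵢTᵢ = 14.2×4.18×38.1 + 10.6×4.18×59.9 + 18.5×4.18×24.6 = 6817.8
Σ ṁᵢCp,ᵢ = 14.2×4.18 + 10.6×4.18 + 18.5×4.18 = 180.99
T_out = 6817.8 / 180.99 = 37.669 °C

T_out = 37.7 °C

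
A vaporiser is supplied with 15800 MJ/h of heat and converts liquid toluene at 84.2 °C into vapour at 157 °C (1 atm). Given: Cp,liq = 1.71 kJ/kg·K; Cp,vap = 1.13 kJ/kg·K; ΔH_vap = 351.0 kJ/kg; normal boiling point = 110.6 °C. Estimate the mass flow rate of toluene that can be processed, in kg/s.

ṁ = 9.78 kg/s

Δh = 1.71×(110.6−84.2) + 351.0 + 1.13×(157−110.6) = 448.58 kJ/kg
Q = 15800 MJ/h = 4388.9 kJ/s = 4388.9 kJ/s
ṁ = Q/Δh = 4388.9 / 448.58 = 9.784 kg/s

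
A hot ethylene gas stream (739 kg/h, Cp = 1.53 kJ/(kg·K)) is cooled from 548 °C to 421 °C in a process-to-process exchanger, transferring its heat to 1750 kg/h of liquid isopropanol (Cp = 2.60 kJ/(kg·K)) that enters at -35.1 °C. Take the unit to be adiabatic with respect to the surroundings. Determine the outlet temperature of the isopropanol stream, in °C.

T_c,out = -3.54 °C

Heat released by hot stream: Q = 739 × 1.53 × (548 − 421) = 143600 kJ/h
Energy balance on cold side (adiabatic exchanger): Q = ṁ_c·Cp_c·(T_c,out − T_c,in)
T_c,out = -35.1 + 143600/(1750 × 2.60) = -3.5406 °C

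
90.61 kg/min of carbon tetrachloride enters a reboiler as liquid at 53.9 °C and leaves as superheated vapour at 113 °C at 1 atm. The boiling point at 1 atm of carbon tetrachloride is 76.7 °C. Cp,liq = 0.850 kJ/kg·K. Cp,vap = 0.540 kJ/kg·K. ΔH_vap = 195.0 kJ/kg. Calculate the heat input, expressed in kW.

Q = 353 kW

liquid 53.9→76.7 °C: 19.38 kJ/kg
vaporisation at 76.7 °C: 195 kJ/kg
vapour 76.7→113 °C: 19.602 kJ/kg
Δh = 19.38 + 195 + 19.602 = 233.98 kJ/kg
Q = ṁ·Δh = 90.61 kg/min × 233.98 kJ/kg = 21201 kJ/min
|Q| = 353.35 kW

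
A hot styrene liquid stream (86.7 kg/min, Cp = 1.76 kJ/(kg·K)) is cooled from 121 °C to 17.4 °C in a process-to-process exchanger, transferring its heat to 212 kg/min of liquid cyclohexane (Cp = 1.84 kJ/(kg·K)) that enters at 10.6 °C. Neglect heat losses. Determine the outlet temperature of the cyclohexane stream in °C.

Heat released by hot stream: Q = 86.7 × 1.76 × (121 − 17.4) = 15809 kJ/min
Energy balance on cold side (adiabatic exchanger): Q = ṁ_c·Cp_c·(T_c,out − T_c,in)
T_c,out = 10.6 + 15809/(212 × 1.84) = 51.126 °C

T_c,out = 51.1 °C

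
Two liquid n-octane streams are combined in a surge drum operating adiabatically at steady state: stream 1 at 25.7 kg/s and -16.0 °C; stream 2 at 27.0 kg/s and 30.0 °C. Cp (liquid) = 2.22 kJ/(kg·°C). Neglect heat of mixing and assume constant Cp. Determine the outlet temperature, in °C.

No heat crosses the boundary, so H_out = H_in.
Σ ṁᵢCp,ᵢTᵢ = 25.7×2.22×-16.0 + 27.0×2.22×30.0 = 885.34
Σ ṁᵢCp,ᵢ = 25.7×2.22 + 27.0×2.22 = 116.99
T_out = 885.34 / 116.99 = 7.5674 °C

T_out = 7.57 °C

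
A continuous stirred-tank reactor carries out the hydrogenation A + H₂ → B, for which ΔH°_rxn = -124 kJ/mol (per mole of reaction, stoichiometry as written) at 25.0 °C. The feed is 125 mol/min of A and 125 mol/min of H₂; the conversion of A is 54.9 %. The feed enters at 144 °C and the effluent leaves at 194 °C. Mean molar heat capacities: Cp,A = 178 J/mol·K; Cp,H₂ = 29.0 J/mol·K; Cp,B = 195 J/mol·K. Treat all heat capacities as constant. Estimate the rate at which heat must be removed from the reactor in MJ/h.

Extent of reaction ξ = 0.549 × 125 = 68.625 mol/min
Reaction term: ξ·ΔH°_rxn = 68.625 × -124 = -8509.5 kJ/min
Sensible, feed 144→25 °C: -3079.1 kJ/min
Outlet flows (mol/min): A 56.375, H₂ 56.375, B 68.625
Sensible, products 25→194 °C: 4233.7 kJ/min
Q = ΔH = -7354.9 kJ/min = -122.58 kW
Heat removed = 441.3 MJ/h

Q_out = 441 MJ/h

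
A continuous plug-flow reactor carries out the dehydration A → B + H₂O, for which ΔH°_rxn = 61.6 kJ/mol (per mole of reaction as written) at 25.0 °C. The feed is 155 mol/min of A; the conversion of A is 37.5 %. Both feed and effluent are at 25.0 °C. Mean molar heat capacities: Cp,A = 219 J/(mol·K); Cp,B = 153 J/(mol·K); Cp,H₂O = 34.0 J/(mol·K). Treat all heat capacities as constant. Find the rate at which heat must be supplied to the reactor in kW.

Extent of reaction ξ = 0.375 × 155 = 58.125 mol/min
Reaction term: ξ·ΔH°_rxn = 58.125 × 61.6 = 3580.5 kJ/min
Q = ΔH = 3580.5 kJ/min = 59.675 kW
Heat supplied = 59.675 kW

Q_in = 59.7 kW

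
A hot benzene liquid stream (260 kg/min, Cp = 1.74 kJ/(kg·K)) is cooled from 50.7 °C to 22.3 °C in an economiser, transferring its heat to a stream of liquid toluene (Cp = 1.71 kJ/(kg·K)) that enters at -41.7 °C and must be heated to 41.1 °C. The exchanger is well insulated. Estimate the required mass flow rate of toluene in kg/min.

ṁ_c = 90.7 kg/min

Heat released by hot stream: Q = 260 × 1.74 × (50.7 − 22.3) = 12848 kJ/min
Energy balance on cold side (adiabatic exchanger): Q = ṁ_c·Cp_c·(T_c,out − T_c,in)
ṁ_c = 12848 / [1.71 × (41.1 − -41.7)] = 90.743 kg/min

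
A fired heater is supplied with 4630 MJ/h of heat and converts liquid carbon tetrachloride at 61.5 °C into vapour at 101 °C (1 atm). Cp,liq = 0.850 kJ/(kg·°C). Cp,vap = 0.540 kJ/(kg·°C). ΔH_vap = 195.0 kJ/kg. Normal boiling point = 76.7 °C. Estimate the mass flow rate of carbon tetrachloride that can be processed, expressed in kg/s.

ṁ = 5.82 kg/s

Δh = 0.850×(76.7−61.5) + 195.0 + 0.540×(101−76.7) = 221.04 kJ/kg
Q = 4630 MJ/h = 1286.1 kJ/s = 1286.1 kJ/s
ṁ = Q/Δh = 1286.1 / 221.04 = 5.8184 kg/s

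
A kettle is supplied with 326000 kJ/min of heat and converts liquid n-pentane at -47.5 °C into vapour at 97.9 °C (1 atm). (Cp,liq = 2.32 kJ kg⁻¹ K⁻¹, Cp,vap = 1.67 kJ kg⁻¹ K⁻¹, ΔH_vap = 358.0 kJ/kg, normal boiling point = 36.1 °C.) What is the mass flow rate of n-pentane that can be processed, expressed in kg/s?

Δh = 2.32×(36.1−-47.5) + 358.0 + 1.67×(97.9−36.1) = 655.16 kJ/kg
Q = 326000 kJ/min = 5433.3 kJ/s = 5433.3 kJ/s
ṁ = Q/Δh = 5433.3 / 655.16 = 8.2932 kg/s

ṁ = 8.29 kg/s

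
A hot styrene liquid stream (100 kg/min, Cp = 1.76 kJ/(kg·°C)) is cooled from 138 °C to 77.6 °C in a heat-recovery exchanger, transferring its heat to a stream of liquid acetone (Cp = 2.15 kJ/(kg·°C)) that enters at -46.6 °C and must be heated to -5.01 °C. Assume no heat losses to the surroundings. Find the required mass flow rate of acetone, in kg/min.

Heat released by hot stream: Q = 100 × 1.76 × (138 − 77.6) = 10630 kJ/min
Energy balance on cold side (adiabatic exchanger): Q = ṁ_c·Cp_c·(T_c,out − T_c,in)
ṁ_c = 10630 / [2.15 × (-5.01 − -46.6)] = 118.88 kg/min

ṁ_c = 119 kg/min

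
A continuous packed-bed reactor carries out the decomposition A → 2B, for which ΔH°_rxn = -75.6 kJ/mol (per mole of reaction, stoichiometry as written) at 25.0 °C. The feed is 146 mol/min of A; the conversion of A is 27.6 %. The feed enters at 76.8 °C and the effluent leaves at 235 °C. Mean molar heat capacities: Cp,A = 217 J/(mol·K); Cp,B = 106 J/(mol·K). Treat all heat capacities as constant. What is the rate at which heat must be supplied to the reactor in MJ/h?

Q_in = 115 MJ/h

Extent of reaction ξ = 0.276 × 146 = 40.296 mol/min
Reaction term: ξ·ΔH°_rxn = 40.296 × -75.6 = -3046.4 kJ/min
Sensible, feed 76.8→25 °C: -1641.1 kJ/min
Outlet flows (mol/min): A 105.7, B 80.592
Sensible, products 25→235 °C: 6610.9 kJ/min
Q = ΔH = 1923.4 kJ/min = 32.057 kW
Heat supplied = 115.4 MJ/h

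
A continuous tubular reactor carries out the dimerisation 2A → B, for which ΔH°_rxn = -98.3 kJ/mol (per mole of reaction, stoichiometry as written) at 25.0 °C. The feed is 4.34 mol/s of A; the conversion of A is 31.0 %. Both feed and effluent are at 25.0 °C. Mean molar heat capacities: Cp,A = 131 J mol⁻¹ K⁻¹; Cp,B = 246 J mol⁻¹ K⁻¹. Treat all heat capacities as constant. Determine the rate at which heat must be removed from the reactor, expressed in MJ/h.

Q_out = 238 MJ/h

Extent of reaction ξ = 0.310 × 4.34 / 2 = 0.6727 mol/s
Reaction term: ξ·ΔH°_rxn = 0.6727 × -98.3 = -66.126 kJ/s
Q = ΔH = -66.126 kJ/s = -66.126 kW
Heat removed = 238.06 MJ/h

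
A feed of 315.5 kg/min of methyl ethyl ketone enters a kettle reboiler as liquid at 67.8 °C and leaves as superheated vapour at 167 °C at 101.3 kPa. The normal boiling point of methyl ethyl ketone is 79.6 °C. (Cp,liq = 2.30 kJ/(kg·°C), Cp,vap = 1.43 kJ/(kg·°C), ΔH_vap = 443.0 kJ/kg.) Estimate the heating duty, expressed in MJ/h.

Q = 11300 MJ/h

liquid 67.8→79.6 °C: 27.14 kJ/kg
vaporisation at 79.6 °C: 443 kJ/kg
vapour 79.6→167 °C: 124.98 kJ/kg
Δh = 27.14 + 443 + 124.98 = 595.12 kJ/kg
Q = ṁ·Δh = 315.5 kg/min × 595.12 kJ/kg = 187760 kJ/min
|Q| = 3129.3 kW = 11266 MJ/h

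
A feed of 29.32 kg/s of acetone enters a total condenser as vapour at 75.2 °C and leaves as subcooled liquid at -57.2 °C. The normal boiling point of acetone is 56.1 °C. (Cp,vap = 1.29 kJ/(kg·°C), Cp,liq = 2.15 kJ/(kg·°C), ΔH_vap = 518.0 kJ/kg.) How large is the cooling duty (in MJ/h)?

Q_c = 83000 MJ/h

vapour 75.2→56.1 °C: -24.639 kJ/kg
condensation at 56.1 °C: -518 kJ/kg
liquid 56.1→-57.2 °C: -243.6 kJ/kg
Δh = -24.639 + -518 + -243.6 = -786.23 kJ/kg
Q = ṁ·Δh = 29.32 kg/s × -786.23 kJ/kg = -23052 kJ/s
|Q| = 23052 kW = 82989 MJ/h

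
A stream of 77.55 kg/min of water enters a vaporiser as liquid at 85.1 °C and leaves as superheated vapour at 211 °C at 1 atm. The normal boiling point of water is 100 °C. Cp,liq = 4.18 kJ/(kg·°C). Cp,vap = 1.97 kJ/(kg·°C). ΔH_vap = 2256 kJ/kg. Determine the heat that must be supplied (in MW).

Q = 3.28 MW

liquid 85.1→100 °C: 62.282 kJ/kg
vaporisation at 100 °C: 2256 kJ/kg
vapour 100→211 °C: 218.67 kJ/kg
Δh = 62.282 + 2256 + 218.67 = 2537 kJ/kg
Q = ṁ·Δh = 77.55 kg/min × 2537 kJ/kg = 196740 kJ/min
|Q| = 3279 kW = 3.279 MW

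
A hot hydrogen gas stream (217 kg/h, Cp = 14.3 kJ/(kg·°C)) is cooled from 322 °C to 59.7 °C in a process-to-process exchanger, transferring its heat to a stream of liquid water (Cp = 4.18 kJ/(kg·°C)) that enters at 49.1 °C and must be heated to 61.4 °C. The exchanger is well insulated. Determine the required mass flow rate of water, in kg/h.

ṁ_c = 15800 kg/h

Heat released by hot stream: Q = 217 × 14.3 × (322 − 59.7) = 813940 kJ/h
Energy balance on cold side (adiabatic exchanger): Q = ṁ_c·Cp_c·(T_c,out − T_c,in)
ṁ_c = 813940 / [4.18 × (61.4 − 49.1)] = 15831 kg/h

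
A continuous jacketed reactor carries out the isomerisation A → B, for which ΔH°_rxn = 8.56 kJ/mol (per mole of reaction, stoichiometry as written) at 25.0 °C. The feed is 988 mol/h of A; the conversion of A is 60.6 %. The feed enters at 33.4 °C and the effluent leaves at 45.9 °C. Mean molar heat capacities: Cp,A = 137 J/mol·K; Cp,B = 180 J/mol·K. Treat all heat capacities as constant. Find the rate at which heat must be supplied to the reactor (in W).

Q_in = 2040 W

Extent of reaction ξ = 0.606 × 988 = 598.73 mol/h
Reaction term: ξ·ΔH°_rxn = 598.73 × 8.56 = 5125.1 kJ/h
Sensible, feed 33.4→25 °C: -1137 kJ/h
Outlet flows (mol/h): A 389.27, B 598.73
Sensible, products 25→45.9 °C: 3367 kJ/h
Q = ΔH = 7355.1 kJ/h = 2.0431 kW
Heat supplied = 2043.1 W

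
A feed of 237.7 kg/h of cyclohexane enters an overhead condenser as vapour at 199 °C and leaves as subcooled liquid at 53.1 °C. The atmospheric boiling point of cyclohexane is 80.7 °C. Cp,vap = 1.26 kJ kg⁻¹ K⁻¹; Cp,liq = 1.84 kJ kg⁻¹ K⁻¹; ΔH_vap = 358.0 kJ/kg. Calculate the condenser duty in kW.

Q_c = 36.8 kW

vapour 199→80.7 °C: -149.06 kJ/kg
condensation at 80.7 °C: -358 kJ/kg
liquid 80.7→53.1 °C: -50.784 kJ/kg
Δh = -149.06 + -358 + -50.784 = -557.84 kJ/kg
Q = ṁ·Δh = 237.7 kg/h × -557.84 kJ/kg = -132600 kJ/h
|Q| = 36.833 kW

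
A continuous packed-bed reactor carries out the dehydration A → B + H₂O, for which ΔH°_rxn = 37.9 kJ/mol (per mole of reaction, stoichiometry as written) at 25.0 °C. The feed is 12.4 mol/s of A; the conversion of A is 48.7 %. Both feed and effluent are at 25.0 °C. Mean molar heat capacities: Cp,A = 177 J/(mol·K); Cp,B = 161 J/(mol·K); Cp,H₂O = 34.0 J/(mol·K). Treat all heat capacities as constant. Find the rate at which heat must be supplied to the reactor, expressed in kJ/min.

Extent of reaction ξ = 0.487 × 12.4 = 6.0388 mol/s
Reaction term: ξ·ΔH°_rxn = 6.0388 × 37.9 = 228.87 kJ/s
Q = ΔH = 228.87 kJ/s = 228.87 kW
Heat supplied = 13732 kJ/min

Q_in = 13700 kJ/min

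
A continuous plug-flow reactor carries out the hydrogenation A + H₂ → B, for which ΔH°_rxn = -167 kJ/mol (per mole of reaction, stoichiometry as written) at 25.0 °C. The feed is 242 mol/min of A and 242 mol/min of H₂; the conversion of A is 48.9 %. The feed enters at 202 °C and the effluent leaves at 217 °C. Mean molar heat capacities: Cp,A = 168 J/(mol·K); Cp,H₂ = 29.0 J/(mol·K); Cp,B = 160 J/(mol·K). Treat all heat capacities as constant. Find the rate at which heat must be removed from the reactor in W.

Extent of reaction ξ = 0.489 × 242 = 118.34 mol/min
Reaction term: ξ·ΔH°_rxn = 118.34 × -167 = -19762 kJ/min
Sensible, feed 202→25 °C: -8438.3 kJ/min
Outlet flows (mol/min): A 123.66, H₂ 123.66, B 118.34
Sensible, products 25→217 °C: 8312.7 kJ/min
Q = ΔH = -19888 kJ/min = -331.47 kW
Heat removed = 331470 W

Q_out = 331000 W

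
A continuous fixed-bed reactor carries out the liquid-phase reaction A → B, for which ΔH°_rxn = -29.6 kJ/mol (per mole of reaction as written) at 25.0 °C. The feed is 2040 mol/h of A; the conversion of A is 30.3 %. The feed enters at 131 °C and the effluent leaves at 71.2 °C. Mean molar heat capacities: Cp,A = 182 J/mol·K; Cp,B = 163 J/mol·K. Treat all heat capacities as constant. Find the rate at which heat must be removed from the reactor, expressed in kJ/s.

Q_out = 11.4 kJ/s

Extent of reaction ξ = 0.303 × 2040 = 618.12 mol/h
Reaction term: ξ·ΔH°_rxn = 618.12 × -29.6 = -18296 kJ/h
Sensible, feed 131→25 °C: -39356 kJ/h
Outlet flows (mol/h): A 1421.9, B 618.12
Sensible, products 25→71.2 °C: 16611 kJ/h
Q = ΔH = -41041 kJ/h = -11.4 kW
Heat removed = 11.4 kJ/s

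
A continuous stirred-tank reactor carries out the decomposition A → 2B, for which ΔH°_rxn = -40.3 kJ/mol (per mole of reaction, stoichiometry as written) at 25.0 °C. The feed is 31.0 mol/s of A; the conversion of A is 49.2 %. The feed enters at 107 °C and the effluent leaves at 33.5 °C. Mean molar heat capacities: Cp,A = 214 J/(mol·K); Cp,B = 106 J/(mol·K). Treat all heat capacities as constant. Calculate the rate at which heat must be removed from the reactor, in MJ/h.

Q_out = 3970 MJ/h

Extent of reaction ξ = 0.492 × 31.0 = 15.252 mol/s
Reaction term: ξ·ΔH°_rxn = 15.252 × -40.3 = -614.66 kJ/s
Sensible, feed 107→25 °C: -543.99 kJ/s
Outlet flows (mol/s): A 15.748, B 30.504
Sensible, products 25→33.5 °C: 56.13 kJ/s
Q = ΔH = -1102.5 kJ/s = -1102.5 kW
Heat removed = 3969 MJ/h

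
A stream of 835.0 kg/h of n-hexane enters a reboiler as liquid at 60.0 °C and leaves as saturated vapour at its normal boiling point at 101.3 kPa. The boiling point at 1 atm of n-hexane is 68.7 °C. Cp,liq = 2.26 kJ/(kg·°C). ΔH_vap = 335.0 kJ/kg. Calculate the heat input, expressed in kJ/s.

liquid 60.0→68.7 °C: 19.662 kJ/kg
vaporisation at 68.7 °C: 335 kJ/kg
Δh = 19.662 + 335 = 354.66 kJ/kg
Q = ṁ·Δh = 835.0 kg/h × 354.66 kJ/kg = 296140 kJ/h
|Q| = 82.262 kW

Q = 82.3 kJ/s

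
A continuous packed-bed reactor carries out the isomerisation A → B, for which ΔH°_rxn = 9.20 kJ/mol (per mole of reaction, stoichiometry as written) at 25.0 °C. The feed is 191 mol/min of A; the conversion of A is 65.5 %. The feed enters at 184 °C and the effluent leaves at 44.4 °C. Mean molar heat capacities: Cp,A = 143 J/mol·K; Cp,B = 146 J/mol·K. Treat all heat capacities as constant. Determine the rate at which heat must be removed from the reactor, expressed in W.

Extent of reaction ξ = 0.655 × 191 = 125.11 mol/min
Reaction term: ξ·ΔH°_rxn = 125.11 × 9.20 = 1151 kJ/min
Sensible, feed 184→25 °C: -4342.8 kJ/min
Outlet flows (mol/min): A 65.895, B 125.11
Sensible, products 25→44.4 °C: 537.15 kJ/min
Q = ΔH = -2654.6 kJ/min = -44.244 kW
Heat removed = 44244 W

Q_out = 44200 W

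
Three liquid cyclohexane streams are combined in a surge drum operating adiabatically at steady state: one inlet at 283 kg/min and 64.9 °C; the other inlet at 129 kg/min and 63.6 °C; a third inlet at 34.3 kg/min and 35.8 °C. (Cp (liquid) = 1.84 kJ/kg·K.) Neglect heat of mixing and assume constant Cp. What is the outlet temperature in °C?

No heat crosses the boundary, so H_out = H_in.
T_out = Σ ṁᵢCp,ᵢTᵢ / Σ ṁᵢCp,ᵢ
      = 51150 / 821.19 = 62.288 °C

T_out = 62.3 °C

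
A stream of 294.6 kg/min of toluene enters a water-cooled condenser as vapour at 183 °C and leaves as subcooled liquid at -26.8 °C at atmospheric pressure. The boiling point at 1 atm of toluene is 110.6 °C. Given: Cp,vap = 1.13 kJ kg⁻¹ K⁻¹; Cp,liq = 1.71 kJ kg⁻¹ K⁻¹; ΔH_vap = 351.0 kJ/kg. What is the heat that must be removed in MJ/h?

vapour 183→110.6 °C: -81.812 kJ/kg
condensation at 110.6 °C: -351 kJ/kg
liquid 110.6→-26.8 °C: -234.95 kJ/kg
Δh = -81.812 + -351 + -234.95 = -667.77 kJ/kg
Q = ṁ·Δh = 294.6 kg/min × -667.77 kJ/kg = -196720 kJ/min
|Q| = 3278.7 kW = 11803 MJ/h

Q_c = 11800 MJ/h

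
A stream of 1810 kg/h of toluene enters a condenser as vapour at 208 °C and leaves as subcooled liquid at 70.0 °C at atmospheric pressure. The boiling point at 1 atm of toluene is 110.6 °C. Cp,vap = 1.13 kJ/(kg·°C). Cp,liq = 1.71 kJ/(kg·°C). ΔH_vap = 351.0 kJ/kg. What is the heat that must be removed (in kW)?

Q_c = 267 kW

vapour 208→110.6 °C: -110.06 kJ/kg
condensation at 110.6 °C: -351 kJ/kg
liquid 110.6→70.0 °C: -69.426 kJ/kg
Δh = -110.06 + -351 + -69.426 = -530.49 kJ/kg
Q = ṁ·Δh = 1810 kg/h × -530.49 kJ/kg = -960180 kJ/h
|Q| = 266.72 kW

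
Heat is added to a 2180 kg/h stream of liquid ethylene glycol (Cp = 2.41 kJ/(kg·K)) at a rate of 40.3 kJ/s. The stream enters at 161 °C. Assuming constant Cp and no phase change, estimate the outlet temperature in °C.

T_out = 189 °C

Q = 40.3 kJ/s = 145080 kJ/h
ΔT = Q/(ṁ·Cp) = 145080/(2180×2.41) = 27.614 K
T_out = 161 + 27.614 = 188.61 °C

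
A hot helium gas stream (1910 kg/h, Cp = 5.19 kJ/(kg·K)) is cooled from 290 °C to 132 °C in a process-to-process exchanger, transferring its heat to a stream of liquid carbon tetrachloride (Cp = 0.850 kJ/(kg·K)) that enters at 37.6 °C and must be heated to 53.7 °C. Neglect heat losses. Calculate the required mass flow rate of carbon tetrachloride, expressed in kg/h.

Heat released by hot stream: Q = 1910 × 5.19 × (290 − 132) = 1.5662e+06 kJ/h
Energy balance on cold side (adiabatic exchanger): Q = ṁ_c·Cp_c·(T_c,out − T_c,in)
ṁ_c = 1.5662e+06 / [0.850 × (53.7 − 37.6)] = 114450 kg/h

ṁ_c = 114000 kg/h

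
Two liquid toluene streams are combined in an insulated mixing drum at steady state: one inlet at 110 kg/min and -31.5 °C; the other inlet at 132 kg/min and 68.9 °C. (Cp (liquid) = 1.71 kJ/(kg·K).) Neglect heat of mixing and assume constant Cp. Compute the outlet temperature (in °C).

T_out = 23.3 °C

Adiabatic, steady state ⇒ Σ ṁᵢCp,ᵢ(T_out − Tᵢ) = 0
Σ ṁᵢCp,ᵢTᵢ = 110×1.71×-31.5 + 132×1.71×68.9 = 9627
Σ ṁᵢCp,ᵢ = 110×1.71 + 132×1.71 = 413.82
T_out = 9627 / 413.82 = 23.264 °C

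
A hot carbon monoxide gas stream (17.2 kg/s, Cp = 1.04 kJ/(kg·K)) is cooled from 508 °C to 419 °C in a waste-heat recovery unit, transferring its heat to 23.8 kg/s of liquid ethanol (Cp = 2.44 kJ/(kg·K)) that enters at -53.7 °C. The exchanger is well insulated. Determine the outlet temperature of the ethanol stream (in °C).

T_c,out = -26.3 °C

Heat released by hot stream: Q = 17.2 × 1.04 × (508 − 419) = 1592 kJ/s
Energy balance on cold side (adiabatic exchanger): Q = ṁ_c·Cp_c·(T_c,out − T_c,in)
T_c,out = -53.7 + 1592/(23.8 × 2.44) = -26.285 °C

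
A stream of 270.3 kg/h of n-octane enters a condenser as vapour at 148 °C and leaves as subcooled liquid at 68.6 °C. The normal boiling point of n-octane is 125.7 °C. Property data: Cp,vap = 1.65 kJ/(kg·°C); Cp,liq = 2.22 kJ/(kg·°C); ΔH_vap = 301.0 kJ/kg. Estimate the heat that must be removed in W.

Q_c = 34900 W

vapour 148→125.7 °C: -36.795 kJ/kg
condensation at 125.7 °C: -301 kJ/kg
liquid 125.7→68.6 °C: -126.76 kJ/kg
Δh = -36.795 + -301 + -126.76 = -464.56 kJ/kg
Q = ṁ·Δh = 270.3 kg/h × -464.56 kJ/kg = -125570 kJ/h
|Q| = 34.88 kW = 34880 W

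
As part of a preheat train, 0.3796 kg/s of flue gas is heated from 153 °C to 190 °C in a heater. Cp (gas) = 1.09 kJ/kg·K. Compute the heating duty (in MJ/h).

Q = ṁ·Cp·ΔT = 0.3796 × 1.09 × (190 − 153) = 15.309 kJ/s
Heating duty = 55.113 MJ/h

Q = 55.1 MJ/h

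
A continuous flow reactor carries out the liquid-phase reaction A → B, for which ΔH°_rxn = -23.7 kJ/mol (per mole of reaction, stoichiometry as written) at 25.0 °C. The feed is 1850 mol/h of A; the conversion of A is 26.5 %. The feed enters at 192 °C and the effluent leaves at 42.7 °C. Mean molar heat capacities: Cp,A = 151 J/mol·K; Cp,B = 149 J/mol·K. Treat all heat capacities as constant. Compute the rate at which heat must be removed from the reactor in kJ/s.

Q_out = 14.8 kJ/s

Extent of reaction ξ = 0.265 × 1850 = 490.25 mol/h
Reaction term: ξ·ΔH°_rxn = 490.25 × -23.7 = -11619 kJ/h
Sensible, feed 192→25 °C: -46651 kJ/h
Outlet flows (mol/h): A 1359.8, B 490.25
Sensible, products 25→42.7 °C: 4927.1 kJ/h
Q = ΔH = -53343 kJ/h = -14.818 kW
Heat removed = 14.818 kJ/s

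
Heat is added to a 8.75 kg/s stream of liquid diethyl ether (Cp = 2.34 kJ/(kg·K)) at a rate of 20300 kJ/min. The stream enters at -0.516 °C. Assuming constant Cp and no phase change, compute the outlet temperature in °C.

T_out = 16.0 °C

Q = 20300 kJ/min = 338.33 kJ/s
ΔT = Q/(ṁ·Cp) = 338.33/(8.75×2.34) = 16.524 K
T_out = -0.516 + 16.524 = 16.008 °C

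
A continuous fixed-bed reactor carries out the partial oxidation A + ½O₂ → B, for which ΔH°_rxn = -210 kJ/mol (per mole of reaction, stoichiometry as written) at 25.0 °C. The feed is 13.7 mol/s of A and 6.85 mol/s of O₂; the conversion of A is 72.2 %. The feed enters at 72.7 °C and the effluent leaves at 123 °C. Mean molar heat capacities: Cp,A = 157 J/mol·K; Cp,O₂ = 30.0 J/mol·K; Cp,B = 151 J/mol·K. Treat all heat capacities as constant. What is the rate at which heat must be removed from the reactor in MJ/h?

Extent of reaction ξ = 0.722 × 13.7 = 9.8914 mol/s
Reaction term: ξ·ΔH°_rxn = 9.8914 × -210 = -2077.2 kJ/s
Sensible, feed 72.7→25 °C: -112.4 kJ/s
Outlet flows (mol/s): A 3.8086, O₂ 1.9043, B 9.8914
Sensible, products 25→123 °C: 210.57 kJ/s
Q = ΔH = -1979 kJ/s = -1979 kW
Heat removed = 7124.5 MJ/h

Q_out = 7120 MJ/h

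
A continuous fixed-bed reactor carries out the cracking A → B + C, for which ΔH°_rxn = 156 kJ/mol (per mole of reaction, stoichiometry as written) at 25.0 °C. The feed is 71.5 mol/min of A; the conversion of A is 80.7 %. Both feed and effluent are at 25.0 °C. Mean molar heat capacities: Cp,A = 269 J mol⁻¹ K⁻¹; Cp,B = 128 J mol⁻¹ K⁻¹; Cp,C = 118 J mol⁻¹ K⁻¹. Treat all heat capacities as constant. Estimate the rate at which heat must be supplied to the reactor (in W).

Extent of reaction ξ = 0.807 × 71.5 = 57.701 mol/min
Reaction term: ξ·ΔH°_rxn = 57.701 × 156 = 9001.3 kJ/min
Q = ΔH = 9001.3 kJ/min = 150.02 kW
Heat supplied = 150020 W

Q_in = 150000 W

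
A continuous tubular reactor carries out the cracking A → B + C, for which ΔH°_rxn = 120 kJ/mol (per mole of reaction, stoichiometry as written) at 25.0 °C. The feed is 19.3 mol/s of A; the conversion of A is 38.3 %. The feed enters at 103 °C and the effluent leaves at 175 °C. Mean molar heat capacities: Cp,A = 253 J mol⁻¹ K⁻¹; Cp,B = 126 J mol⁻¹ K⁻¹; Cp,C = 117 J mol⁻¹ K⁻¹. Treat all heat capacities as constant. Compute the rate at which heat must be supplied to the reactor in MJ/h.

Q_in = 4420 MJ/h

Extent of reaction ξ = 0.383 × 19.3 = 7.3919 mol/s
Reaction term: ξ·ΔH°_rxn = 7.3919 × 120 = 887.03 kJ/s
Sensible, feed 103→25 °C: -380.87 kJ/s
Outlet flows (mol/s): A 11.908, B 7.3919, C 7.3919
Sensible, products 25→175 °C: 721.35 kJ/s
Q = ΔH = 1227.5 kJ/s = 1227.5 kW
Heat supplied = 4419 MJ/h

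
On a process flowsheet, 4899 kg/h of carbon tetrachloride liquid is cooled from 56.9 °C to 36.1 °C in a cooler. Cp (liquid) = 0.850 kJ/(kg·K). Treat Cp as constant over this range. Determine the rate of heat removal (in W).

Q_c = 24100 W

Q = ṁ·Cp·ΔT = 4899 × 0.850 × (36.1 − 56.9) = -86614 kJ/h
Converting: 86614 / 3600 s = 24.06 kW
Cooling duty = 24060 W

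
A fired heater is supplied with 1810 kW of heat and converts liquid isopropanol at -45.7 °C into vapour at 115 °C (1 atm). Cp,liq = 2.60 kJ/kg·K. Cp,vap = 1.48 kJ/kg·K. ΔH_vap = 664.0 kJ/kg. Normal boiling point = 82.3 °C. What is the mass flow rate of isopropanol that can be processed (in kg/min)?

ṁ = 104 kg/min

Δh = 2.60×(82.3−-45.7) + 664.0 + 1.48×(115−82.3) = 1045.2 kJ/kg
Q = 1810 kW = 1810 kJ/s = 108600 kJ/min
ṁ = Q/Δh = 108600 / 1045.2 = 103.9 kg/min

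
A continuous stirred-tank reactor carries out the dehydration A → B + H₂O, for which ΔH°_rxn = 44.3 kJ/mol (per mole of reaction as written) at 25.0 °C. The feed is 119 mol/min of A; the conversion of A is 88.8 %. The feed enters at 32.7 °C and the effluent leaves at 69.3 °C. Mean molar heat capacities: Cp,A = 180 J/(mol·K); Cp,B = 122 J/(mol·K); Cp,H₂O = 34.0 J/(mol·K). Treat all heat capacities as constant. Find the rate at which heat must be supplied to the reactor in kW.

Extent of reaction ξ = 0.888 × 119 = 105.67 mol/min
Reaction term: ξ·ΔH°_rxn = 105.67 × 44.3 = 4681.3 kJ/min
Sensible, feed 32.7→25 °C: -164.93 kJ/min
Outlet flows (mol/min): A 13.328, B 105.67, H₂O 105.67
Sensible, products 25→69.3 °C: 836.56 kJ/min
Q = ΔH = 5352.9 kJ/min = 89.215 kW
Heat supplied = 89.215 kW

Q_in = 89.2 kW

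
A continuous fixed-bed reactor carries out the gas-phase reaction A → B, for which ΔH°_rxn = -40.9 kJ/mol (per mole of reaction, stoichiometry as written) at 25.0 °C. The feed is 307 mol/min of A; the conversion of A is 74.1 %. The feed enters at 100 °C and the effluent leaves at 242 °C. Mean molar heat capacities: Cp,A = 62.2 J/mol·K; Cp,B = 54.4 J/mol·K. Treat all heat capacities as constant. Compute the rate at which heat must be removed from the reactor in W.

Q_out = 116000 W

Extent of reaction ξ = 0.741 × 307 = 227.49 mol/min
Reaction term: ξ·ΔH°_rxn = 227.49 × -40.9 = -9304.2 kJ/min
Sensible, feed 100→25 °C: -1432.2 kJ/min
Outlet flows (mol/min): A 79.513, B 227.49
Sensible, products 25→242 °C: 3758.7 kJ/min
Q = ΔH = -6977.7 kJ/min = -116.3 kW
Heat removed = 116300 W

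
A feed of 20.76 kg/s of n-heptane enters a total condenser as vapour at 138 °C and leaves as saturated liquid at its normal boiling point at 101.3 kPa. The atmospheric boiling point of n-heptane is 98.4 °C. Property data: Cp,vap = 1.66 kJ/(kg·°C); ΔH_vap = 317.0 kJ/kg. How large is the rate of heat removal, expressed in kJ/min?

Q_c = 477000 kJ/min

vapour 138→98.4 °C: -65.736 kJ/kg
condensation at 98.4 °C: -317 kJ/kg
Δh = -65.736 + -317 = -382.74 kJ/kg
Q = ṁ·Δh = 20.76 kg/s × -382.74 kJ/kg = -7945.6 kJ/s
|Q| = 7945.6 kW = 476740 kJ/min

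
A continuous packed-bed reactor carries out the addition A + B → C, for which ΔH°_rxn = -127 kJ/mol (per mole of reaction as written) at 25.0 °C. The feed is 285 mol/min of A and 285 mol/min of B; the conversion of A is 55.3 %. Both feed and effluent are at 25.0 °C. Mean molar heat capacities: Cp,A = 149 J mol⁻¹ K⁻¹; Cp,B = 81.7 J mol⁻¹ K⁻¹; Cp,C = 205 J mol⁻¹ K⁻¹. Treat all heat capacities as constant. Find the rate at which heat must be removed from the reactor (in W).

Q_out = 334000 W

Extent of reaction ξ = 0.553 × 285 = 157.61 mol/min
Reaction term: ξ·ΔH°_rxn = 157.61 × -127 = -20016 kJ/min
Q = ΔH = -20016 kJ/min = -333.6 kW
Heat removed = 333600 W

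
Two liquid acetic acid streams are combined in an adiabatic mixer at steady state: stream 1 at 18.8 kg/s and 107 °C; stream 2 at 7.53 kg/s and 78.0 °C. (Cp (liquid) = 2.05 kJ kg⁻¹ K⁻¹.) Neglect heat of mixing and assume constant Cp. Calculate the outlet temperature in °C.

T_out = 98.7 °C

Energy balance with Q = 0: Σ ṁᵢCp,ᵢ(T_out − Tᵢ) = 0
Σ ṁᵢCp,ᵢTᵢ = 18.8×2.05×107 + 7.53×2.05×78.0 = 5327.8
Σ ṁᵢCp,ᵢ = 18.8×2.05 + 7.53×2.05 = 53.977
T_out = 5327.8 / 53.977 = 98.706 °C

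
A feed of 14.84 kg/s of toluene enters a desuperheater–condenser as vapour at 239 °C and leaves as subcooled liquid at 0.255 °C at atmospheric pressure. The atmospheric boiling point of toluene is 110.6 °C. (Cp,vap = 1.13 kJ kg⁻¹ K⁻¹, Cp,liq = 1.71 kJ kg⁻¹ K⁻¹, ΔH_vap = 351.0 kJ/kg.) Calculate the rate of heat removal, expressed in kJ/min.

vapour 239→110.6 °C: -145.09 kJ/kg
condensation at 110.6 °C: -351 kJ/kg
liquid 110.6→0.255 °C: -188.69 kJ/kg
Δh = -145.09 + -351 + -188.69 = -684.78 kJ/kg
Q = ṁ·Δh = 14.84 kg/s × -684.78 kJ/kg = -10162 kJ/s
|Q| = 10162 kW = 609730 kJ/min

Q_c = 610000 kJ/min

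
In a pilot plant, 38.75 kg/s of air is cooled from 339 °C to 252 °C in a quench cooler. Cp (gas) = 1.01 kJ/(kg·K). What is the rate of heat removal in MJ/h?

Q_c = 12300 MJ/h

Q = ṁ·Cp·ΔT = 38.75 × 1.01 × (252 − 339) = -3405 kJ/s
Cooling duty = 12258 MJ/h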